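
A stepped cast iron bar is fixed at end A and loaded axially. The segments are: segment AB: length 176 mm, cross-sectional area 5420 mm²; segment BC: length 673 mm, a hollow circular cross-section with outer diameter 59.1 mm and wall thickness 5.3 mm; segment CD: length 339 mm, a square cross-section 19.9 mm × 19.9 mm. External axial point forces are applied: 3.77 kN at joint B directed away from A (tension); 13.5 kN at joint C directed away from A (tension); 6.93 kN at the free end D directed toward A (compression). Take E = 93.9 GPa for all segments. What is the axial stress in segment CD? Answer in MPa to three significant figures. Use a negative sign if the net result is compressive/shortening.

-17.5 MPa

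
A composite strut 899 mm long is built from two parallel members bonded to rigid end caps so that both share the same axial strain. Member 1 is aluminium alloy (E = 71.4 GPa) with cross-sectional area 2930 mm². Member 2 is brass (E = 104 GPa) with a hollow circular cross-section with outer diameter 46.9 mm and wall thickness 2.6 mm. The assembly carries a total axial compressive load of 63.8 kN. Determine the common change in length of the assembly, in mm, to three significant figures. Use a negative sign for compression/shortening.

A_2 = 361.8 mm².
Equal strain + equilibrium ⇒ each member carries load in proportion to AE: A₁E₁ = 209200000 N, A₂E₂ = 37630000 N, ΣAE = 246800000 N.
δ = PL/ΣAE = -63800·899/246800000 = -0.2324 mm.

-0.232 mm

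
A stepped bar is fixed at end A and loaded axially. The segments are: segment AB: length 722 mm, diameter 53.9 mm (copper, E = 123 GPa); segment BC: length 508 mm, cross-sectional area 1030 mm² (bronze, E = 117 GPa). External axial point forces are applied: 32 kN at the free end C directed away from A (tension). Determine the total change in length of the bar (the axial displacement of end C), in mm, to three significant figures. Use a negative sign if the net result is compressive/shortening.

0.217 mm

Internal axial forces (sectioning from the free end, tension +): N_BC = 32 kN, N_AB = 32 kN.
A_AB = 2282 mm².
δ_AB = 32000·722/(2282·123000) = 0.08232 mm
δ_BC = 32000·508/(1030·117000) = 0.1349 mm
δ = Σδ_i = 0.2172 mm.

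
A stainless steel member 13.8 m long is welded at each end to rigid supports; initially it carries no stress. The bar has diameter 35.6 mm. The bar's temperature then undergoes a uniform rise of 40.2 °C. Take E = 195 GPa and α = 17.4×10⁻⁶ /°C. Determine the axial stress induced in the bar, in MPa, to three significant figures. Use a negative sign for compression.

-136 MPa

Free thermal expansion αLΔT = 17.4e-6 · 13800 · 40.2 = 9.653 mm.
The walls impose strain ε = −(9.653)/13800 = -6.9948e-04; σ = Eε = 195000 · -6.9948e-04 = -136.4 MPa.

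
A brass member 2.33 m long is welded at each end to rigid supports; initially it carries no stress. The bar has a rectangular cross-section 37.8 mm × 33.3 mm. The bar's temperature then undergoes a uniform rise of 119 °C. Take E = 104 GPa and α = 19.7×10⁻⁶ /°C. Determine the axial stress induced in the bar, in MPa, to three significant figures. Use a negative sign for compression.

-244 MPa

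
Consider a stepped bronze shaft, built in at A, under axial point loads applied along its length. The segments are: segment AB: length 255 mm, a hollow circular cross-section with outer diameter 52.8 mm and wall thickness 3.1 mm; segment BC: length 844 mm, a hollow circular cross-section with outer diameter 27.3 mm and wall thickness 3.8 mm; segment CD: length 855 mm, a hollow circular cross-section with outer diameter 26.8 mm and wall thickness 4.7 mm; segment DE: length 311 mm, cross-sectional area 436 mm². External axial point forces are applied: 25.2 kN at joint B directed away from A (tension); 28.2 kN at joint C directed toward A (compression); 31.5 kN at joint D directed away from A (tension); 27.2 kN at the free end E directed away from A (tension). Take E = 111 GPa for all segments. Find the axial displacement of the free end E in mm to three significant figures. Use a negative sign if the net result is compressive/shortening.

Internal axial forces (sectioning from the free end, tension +): N_DE = 27.2 kN, N_CD = 58.7 kN, N_BC = 30.5 kN, N_AB = 55.7 kN.
A_AB = 484 mm².
A_BC = 280.5 mm².
A_CD = 326.3 mm².
δ_AB = 55700·255/(484·111000) = 0.2644 mm
δ_BC = 30500·844/(280.5·111000) = 0.8266 mm
δ_CD = 58700·855/(326.3·111000) = 1.386 mm
δ_DE = 27200·311/(436·111000) = 0.1748 mm
δ = Σδ_i = 2.651 mm.

2.65 mm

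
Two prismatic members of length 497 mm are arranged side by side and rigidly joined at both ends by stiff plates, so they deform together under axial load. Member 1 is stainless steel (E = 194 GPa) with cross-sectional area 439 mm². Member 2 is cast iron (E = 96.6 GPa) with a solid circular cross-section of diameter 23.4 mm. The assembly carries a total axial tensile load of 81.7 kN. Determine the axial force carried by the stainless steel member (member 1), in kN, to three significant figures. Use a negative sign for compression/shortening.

A_2 = 430.1 mm².
Equal strain + equilibrium ⇒ each member carries load in proportion to AE: A₁E₁ = 85170000 N, A₂E₂ = 41540000 N, ΣAE = 126700000 N.
F₁ = P·A₁E₁/ΣAE = 81700·85170000/126700000 = 54910 N.

54.9 kN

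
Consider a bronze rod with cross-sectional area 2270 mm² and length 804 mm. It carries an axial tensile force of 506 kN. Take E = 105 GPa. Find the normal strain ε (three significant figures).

σ = N/A = 222.9 MPa; ε = σ/E = 222.9/105000 = 2.123e-03.

0.00212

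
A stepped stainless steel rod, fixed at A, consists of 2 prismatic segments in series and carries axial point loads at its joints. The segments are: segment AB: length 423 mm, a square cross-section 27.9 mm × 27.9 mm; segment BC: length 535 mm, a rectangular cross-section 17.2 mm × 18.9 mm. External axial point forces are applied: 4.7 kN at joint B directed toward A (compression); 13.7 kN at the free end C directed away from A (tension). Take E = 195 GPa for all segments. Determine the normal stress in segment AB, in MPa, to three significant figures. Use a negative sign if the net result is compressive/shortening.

11.6 MPa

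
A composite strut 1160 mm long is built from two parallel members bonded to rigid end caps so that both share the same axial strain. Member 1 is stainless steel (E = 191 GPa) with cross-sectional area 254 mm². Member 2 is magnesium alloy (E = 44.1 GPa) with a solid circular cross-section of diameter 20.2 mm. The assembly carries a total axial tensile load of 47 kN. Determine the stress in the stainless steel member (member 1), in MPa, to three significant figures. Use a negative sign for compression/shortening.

A_2 = 320.5 mm².
Equal strain + equilibrium ⇒ each member carries load in proportion to AE: A₁E₁ = 48510000 N, A₂E₂ = 14130000 N, ΣAE = 62650000 N.
σ₁ = P·E₁/ΣAE = 47000·191000/62650000 = 143.3 MPa.

143 MPa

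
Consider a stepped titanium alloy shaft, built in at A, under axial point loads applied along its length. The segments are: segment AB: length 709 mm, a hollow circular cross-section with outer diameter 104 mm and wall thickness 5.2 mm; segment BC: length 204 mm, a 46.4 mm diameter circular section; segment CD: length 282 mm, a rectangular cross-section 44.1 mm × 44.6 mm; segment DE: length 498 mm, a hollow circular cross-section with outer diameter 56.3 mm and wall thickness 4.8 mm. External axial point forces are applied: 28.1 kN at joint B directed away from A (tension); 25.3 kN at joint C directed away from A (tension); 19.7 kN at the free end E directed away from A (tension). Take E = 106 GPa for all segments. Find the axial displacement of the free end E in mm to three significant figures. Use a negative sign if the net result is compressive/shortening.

0.500 mm

Internal axial forces (sectioning from the free end, tension +): N_DE = 19.7 kN, N_CD = 19.7 kN, N_BC = 45 kN, N_AB = 73.1 kN.
A_AB = 1614 mm².
A_BC = 1691 mm².
A_CD = 1967 mm².
A_DE = 776.6 mm².
δ_AB = 73100·709/(1614·106000) = 0.3029 mm
δ_BC = 45000·204/(1691·106000) = 0.05122 mm
δ_CD = 19700·282/(1967·106000) = 0.02665 mm
δ_DE = 19700·498/(776.6·106000) = 0.1192 mm
δ = Σδ_i = 0.5 mm.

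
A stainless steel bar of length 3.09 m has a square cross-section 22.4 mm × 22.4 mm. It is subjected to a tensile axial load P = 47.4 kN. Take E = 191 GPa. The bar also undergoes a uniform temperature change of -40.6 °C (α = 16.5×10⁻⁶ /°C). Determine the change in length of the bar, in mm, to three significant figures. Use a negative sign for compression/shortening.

-0.542 mm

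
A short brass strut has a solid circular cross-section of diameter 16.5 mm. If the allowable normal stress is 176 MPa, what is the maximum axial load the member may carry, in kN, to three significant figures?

37.6 kN

A = 213.8 mm².
P_max = σ_allow · A = 176 · 213.8 = 37630 N = 37.63 kN.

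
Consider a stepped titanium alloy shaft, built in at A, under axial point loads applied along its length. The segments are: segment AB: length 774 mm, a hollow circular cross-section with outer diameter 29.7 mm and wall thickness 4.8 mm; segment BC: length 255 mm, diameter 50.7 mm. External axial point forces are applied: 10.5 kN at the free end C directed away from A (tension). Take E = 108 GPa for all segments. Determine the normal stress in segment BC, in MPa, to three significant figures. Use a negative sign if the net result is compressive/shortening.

5.20 MPa

Internal axial forces (sectioning from the free end, tension +): N_BC = 10.5 kN, N_AB = 10.5 kN.
A_BC = 2019 mm².
σ_BC = N_BC/A_BC = 10500/2019 = 5.201 MPa.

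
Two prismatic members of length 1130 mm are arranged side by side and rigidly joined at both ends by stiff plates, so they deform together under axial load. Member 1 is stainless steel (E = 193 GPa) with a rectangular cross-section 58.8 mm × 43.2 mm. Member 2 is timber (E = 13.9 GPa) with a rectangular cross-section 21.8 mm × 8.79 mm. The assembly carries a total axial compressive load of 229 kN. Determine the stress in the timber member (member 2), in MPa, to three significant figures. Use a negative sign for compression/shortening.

A_1 = 2540 mm².
A_2 = 191.6 mm².
Equal strain + equilibrium ⇒ each member carries load in proportion to AE: A₁E₁ = 490300000 N, A₂E₂ = 2664000 N, ΣAE = 492900000 N.
σ₂ = P·E₂/ΣAE = -229000·13900/492900000 = -6.458 MPa.

-6.46 MPa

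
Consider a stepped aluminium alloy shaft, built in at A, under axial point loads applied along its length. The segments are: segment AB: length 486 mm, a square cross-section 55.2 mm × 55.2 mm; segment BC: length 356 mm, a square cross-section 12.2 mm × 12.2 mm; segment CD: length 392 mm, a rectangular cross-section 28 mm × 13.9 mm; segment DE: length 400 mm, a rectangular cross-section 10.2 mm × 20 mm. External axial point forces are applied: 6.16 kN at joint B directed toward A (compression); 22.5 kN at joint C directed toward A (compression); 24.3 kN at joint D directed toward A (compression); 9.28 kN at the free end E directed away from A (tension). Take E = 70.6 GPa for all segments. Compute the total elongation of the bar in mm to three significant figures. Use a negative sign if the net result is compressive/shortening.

-1.33 mm

Internal axial forces (sectioning from the free end, tension +): N_DE = 9.28 kN, N_CD = -15.02 kN, N_BC = -37.52 kN, N_AB = -43.68 kN.
A_AB = 3047 mm².
A_BC = 148.8 mm².
A_CD = 389.2 mm².
A_DE = 204 mm².
δ_AB = -43680·486/(3047·70600) = -0.09868 mm
δ_BC = -37520·356/(148.8·70600) = -1.271 mm
δ_CD = -15020·392/(389.2·70600) = -0.2143 mm
δ_DE = 9280·400/(204·70600) = 0.2577 mm
δ = Σδ_i = -1.326 mm.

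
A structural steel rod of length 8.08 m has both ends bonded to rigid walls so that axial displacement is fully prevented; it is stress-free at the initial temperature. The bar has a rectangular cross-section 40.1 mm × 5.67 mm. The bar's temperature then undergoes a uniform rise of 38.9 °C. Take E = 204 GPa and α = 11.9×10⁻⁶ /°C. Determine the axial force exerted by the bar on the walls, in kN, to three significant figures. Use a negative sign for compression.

Free thermal expansion αLΔT = 11.9e-6 · 8080 · 38.9 = 3.74 mm.
The walls impose strain ε = −(3.74)/8080 = -4.6291e-04; σ = Eε = 204000 · -4.6291e-04 = -94.43 MPa.
Wall reaction R = σ·A = -94.43·227.4 = -21470 N = -21.47 kN.

-21.5 kN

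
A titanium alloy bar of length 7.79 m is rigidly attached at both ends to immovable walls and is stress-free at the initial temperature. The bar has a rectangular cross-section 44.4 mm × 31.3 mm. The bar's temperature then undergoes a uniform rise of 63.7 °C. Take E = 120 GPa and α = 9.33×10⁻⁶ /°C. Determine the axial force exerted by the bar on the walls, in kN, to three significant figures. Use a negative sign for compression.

-99.1 kN

Free thermal expansion αLΔT = 9.33e-6 · 7790 · 63.7 = 4.63 mm.
The walls impose strain ε = −(4.63)/7790 = -5.9432e-04; σ = Eε = 120000 · -5.9432e-04 = -71.32 MPa.
Wall reaction R = σ·A = -71.32·1390 = -99110 N = -99.11 kN.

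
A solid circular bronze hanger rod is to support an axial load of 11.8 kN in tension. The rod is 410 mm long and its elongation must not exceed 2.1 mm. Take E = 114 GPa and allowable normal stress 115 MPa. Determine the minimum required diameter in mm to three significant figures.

11.4 mm

Required area A ≥ P/σ_allow = 11800/115 = 102.6 mm².
For a solid circular section, d ≥ √(4A/π) = 11.43 mm.
Elongation limit: A ≥ PL/(Eδ_allow) = 11800·410/(114000·2.1) = 20.21 mm² ⇒ d ≥ 5.073 mm.
The stress limit governs.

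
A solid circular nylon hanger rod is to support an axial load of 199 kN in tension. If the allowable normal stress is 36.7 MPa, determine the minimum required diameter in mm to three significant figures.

Required area A ≥ P/σ_allow = 199000/36.7 = 5422 mm².
For a solid circular section, d ≥ √(4A/π) = 83.09 mm.

83.1 mm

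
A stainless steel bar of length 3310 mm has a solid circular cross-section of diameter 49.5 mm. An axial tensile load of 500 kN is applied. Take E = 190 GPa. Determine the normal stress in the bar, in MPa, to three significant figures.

A = 1924 mm².
σ = N/A = 500000/1924 = 259.8 MPa.

260 MPa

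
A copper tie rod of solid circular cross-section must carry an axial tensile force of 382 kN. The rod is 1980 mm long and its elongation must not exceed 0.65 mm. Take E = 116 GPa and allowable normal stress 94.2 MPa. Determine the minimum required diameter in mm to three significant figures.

Required area A ≥ P/σ_allow = 382000/94.2 = 4055 mm².
For a solid circular section, d ≥ √(4A/π) = 71.86 mm.
Elongation limit: A ≥ PL/(Eδ_allow) = 382000·1980/(116000·0.65) = 10030 mm² ⇒ d ≥ 113 mm.
The elongation limit governs.

113 mm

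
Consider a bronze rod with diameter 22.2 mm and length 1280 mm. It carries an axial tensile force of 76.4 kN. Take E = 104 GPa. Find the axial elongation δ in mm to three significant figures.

A = 387.1 mm².
δ_mech = NL/(AE) = 76400·1280/(387.1·104000) = 2.429 mm.

2.43 mm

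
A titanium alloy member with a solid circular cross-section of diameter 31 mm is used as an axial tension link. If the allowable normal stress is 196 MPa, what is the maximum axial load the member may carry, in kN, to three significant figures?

A = 754.8 mm².
P_max = σ_allow · A = 196 · 754.8 = 147900 N = 147.9 kN.

148 kN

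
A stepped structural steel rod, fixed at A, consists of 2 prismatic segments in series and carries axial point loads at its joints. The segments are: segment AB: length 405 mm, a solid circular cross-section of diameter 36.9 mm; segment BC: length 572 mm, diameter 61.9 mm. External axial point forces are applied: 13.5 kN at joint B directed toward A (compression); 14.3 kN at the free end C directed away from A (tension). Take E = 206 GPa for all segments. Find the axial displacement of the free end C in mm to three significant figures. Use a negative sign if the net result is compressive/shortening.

Internal axial forces (sectioning from the free end, tension +): N_BC = 14.3 kN, N_AB = 0.8 kN.
A_AB = 1069 mm².
A_BC = 3009 mm².
δ_AB = 800·405/(1069·206000) = 0.001471 mm
δ_BC = 14300·572/(3009·206000) = 0.01319 mm
δ = Σδ_i = 0.01467 mm.

0.0147 mm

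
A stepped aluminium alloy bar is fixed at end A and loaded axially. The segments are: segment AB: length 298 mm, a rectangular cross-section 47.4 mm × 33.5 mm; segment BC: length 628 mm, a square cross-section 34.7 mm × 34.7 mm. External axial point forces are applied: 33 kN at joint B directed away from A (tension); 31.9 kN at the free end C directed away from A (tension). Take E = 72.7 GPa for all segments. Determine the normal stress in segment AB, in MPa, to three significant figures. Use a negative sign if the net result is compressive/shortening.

Internal axial forces (sectioning from the free end, tension +): N_BC = 31.9 kN, N_AB = 64.9 kN.
A_AB = 1588 mm².
σ_AB = N_AB/A_AB = 64900/1588 = 40.87 MPa.

40.9 MPa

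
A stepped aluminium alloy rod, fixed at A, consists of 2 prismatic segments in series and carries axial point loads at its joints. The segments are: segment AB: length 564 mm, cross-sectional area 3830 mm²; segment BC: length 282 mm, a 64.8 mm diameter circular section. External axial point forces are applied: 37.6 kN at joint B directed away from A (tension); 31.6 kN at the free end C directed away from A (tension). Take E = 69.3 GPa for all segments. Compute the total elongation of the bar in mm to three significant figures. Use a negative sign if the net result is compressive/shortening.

Internal axial forces (sectioning from the free end, tension +): N_BC = 31.6 kN, N_AB = 69.2 kN.
A_BC = 3298 mm².
δ_AB = 69200·564/(3830·69300) = 0.147 mm
δ_BC = 31600·282/(3298·69300) = 0.03899 mm
δ = Σδ_i = 0.186 mm.

0.186 mm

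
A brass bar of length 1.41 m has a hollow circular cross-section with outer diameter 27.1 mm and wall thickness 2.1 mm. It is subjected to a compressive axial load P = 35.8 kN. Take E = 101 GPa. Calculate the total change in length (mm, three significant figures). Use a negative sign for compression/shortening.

-3.03 mm

A = 164.9 mm².
δ_mech = NL/(AE) = -35800·1410/(164.9·101000) = -3.03 mm.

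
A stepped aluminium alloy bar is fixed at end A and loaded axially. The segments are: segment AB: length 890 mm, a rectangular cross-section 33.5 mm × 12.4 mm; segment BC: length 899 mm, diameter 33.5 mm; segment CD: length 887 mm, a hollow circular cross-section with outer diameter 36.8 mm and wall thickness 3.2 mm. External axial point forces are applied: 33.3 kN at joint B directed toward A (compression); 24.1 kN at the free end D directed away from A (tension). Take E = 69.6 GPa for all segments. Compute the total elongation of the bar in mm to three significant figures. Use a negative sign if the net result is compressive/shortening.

Internal axial forces (sectioning from the free end, tension +): N_CD = 24.1 kN, N_BC = 24.1 kN, N_AB = -9.2 kN.
A_AB = 415.4 mm².
A_BC = 881.4 mm².
A_CD = 337.8 mm².
δ_AB = -9200·890/(415.4·69600) = -0.2832 mm
δ_BC = 24100·899/(881.4·69600) = 0.3532 mm
δ_CD = 24100·887/(337.8·69600) = 0.9093 mm
δ = Σδ_i = 0.9792 mm.

0.979 mm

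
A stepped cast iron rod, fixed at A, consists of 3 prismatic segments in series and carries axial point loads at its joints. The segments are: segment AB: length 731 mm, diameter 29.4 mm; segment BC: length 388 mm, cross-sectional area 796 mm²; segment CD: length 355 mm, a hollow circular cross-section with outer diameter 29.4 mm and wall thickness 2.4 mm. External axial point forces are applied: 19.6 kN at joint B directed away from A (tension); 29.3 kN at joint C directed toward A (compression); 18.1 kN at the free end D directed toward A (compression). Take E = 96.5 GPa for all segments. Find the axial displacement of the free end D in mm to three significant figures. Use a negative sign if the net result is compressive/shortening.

-0.877 mm

Internal axial forces (sectioning from the free end, tension +): N_CD = -18.1 kN, N_BC = -47.4 kN, N_AB = -27.8 kN.
A_AB = 678.9 mm².
A_CD = 203.6 mm².
δ_AB = -27800·731/(678.9·96500) = -0.3102 mm
δ_BC = -47400·388/(796·96500) = -0.2394 mm
δ_CD = -18100·355/(203.6·96500) = -0.3271 mm
δ = Σδ_i = -0.8767 mm.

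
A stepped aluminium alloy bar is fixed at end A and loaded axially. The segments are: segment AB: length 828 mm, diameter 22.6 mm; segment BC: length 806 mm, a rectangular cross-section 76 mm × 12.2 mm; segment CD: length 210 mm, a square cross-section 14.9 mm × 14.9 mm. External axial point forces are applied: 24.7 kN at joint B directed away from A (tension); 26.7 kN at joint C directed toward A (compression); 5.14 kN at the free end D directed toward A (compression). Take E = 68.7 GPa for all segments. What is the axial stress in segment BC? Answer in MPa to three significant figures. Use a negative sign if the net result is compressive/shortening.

-34.3 MPa

Internal axial forces (sectioning from the free end, tension +): N_CD = -5.14 kN, N_BC = -31.84 kN, N_AB = -7.14 kN.
A_BC = 927.2 mm².
σ_BC = N_BC/A_BC = -31840/927.2 = -34.34 MPa.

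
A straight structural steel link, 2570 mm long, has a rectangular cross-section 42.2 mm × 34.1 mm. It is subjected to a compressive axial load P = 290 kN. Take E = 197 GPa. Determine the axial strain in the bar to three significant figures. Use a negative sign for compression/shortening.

A = 1439 mm².
σ = N/A = -201.5 MPa; ε = σ/E = -201.5/197000 = -1.023e-03.

-0.00102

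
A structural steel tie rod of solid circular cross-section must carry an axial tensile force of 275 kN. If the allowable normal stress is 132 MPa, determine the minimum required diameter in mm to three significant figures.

51.5 mm

Required area A ≥ P/σ_allow = 275000/132 = 2083 mm².
For a solid circular section, d ≥ √(4A/π) = 51.5 mm.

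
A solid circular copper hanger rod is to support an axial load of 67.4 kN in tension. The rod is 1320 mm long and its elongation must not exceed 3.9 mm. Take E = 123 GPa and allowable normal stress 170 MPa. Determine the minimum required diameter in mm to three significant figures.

22.5 mm

Required area A ≥ P/σ_allow = 67400/170 = 396.5 mm².
For a solid circular section, d ≥ √(4A/π) = 22.47 mm.
Elongation limit: A ≥ PL/(Eδ_allow) = 67400·1320/(123000·3.9) = 185.5 mm² ⇒ d ≥ 15.37 mm.
The stress limit governs.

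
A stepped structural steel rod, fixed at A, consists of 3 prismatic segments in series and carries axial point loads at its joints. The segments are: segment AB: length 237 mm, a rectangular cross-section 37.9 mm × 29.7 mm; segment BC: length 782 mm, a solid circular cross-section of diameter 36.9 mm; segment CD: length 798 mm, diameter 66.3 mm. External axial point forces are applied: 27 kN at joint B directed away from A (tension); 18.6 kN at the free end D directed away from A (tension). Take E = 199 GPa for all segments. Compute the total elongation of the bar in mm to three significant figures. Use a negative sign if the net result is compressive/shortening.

0.138 mm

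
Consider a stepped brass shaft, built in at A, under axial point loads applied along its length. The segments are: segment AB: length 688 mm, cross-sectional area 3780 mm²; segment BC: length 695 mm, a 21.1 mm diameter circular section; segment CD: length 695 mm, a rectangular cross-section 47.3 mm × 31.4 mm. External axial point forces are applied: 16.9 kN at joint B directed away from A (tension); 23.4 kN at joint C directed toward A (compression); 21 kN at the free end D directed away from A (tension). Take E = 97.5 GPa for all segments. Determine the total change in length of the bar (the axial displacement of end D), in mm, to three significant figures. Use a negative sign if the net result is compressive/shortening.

Internal axial forces (sectioning from the free end, tension +): N_CD = 21 kN, N_BC = -2.4 kN, N_AB = 14.5 kN.
A_BC = 349.7 mm².
A_CD = 1485 mm².
δ_AB = 14500·688/(3780·97500) = 0.02707 mm
δ_BC = -2400·695/(349.7·97500) = -0.04893 mm
δ_CD = 21000·695/(1485·97500) = 0.1008 mm
δ = Σδ_i = 0.07893 mm.

0.0789 mm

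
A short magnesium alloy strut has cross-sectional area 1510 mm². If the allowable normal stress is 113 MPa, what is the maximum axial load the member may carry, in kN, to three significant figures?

171 kN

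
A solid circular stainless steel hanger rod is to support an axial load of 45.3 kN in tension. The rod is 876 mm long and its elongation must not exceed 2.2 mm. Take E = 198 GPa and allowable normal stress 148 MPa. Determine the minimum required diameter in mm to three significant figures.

19.7 mm

Required area A ≥ P/σ_allow = 45300/148 = 306.1 mm².
For a solid circular section, d ≥ √(4A/π) = 19.74 mm.
Elongation limit: A ≥ PL/(Eδ_allow) = 45300·876/(198000·2.2) = 91.1 mm² ⇒ d ≥ 10.77 mm.
The stress limit governs.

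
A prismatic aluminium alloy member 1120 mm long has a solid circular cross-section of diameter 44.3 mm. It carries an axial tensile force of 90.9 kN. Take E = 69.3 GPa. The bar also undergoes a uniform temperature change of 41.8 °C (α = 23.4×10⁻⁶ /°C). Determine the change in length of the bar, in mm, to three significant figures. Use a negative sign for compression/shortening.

2.05 mm

A = 1541 mm².
δ_mech = NL/(AE) = 90900·1120/(1541·69300) = 0.9531 mm.
δ_thermal = αLΔT = 23.4e-6·1120·41.8 = 1.095 mm.
δ = δ_mech + δ_thermal = 2.049 mm.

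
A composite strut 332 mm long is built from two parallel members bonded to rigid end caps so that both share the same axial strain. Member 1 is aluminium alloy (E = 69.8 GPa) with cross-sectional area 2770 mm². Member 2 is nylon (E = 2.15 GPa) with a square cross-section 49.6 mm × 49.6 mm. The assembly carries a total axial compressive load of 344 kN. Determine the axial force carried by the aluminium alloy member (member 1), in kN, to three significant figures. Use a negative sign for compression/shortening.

A_2 = 2460 mm².
Equal strain + equilibrium ⇒ each member carries load in proportion to AE: A₁E₁ = 193300000 N, A₂E₂ = 5289000 N, ΣAE = 198600000 N.
F₁ = P·A₁E₁/ΣAE = -344000·193300000/198600000 = -334800 N.

-335 kN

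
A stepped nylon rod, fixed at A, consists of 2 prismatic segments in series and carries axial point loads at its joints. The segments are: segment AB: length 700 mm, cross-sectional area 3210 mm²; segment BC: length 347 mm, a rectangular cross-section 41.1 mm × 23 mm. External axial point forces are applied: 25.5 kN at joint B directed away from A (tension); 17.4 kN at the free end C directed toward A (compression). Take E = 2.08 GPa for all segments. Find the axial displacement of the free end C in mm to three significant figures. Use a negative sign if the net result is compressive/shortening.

Internal axial forces (sectioning from the free end, tension +): N_BC = -17.4 kN, N_AB = 8.1 kN.
A_BC = 945.3 mm².
δ_AB = 8100·700/(3210·2080) = 0.8492 mm
δ_BC = -17400·347/(945.3·2080) = -3.071 mm
δ = Σδ_i = -2.222 mm.

-2.22 mm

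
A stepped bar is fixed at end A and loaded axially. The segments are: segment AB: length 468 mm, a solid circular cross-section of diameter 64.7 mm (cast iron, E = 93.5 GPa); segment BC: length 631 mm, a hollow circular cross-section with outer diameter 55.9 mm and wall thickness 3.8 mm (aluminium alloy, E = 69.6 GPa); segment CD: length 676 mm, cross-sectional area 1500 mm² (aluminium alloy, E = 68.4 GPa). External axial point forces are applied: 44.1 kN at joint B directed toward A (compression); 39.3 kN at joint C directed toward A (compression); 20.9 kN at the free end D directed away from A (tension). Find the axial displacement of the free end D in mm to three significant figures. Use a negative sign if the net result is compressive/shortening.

-0.226 mm

Internal axial forces (sectioning from the free end, tension +): N_CD = 20.9 kN, N_BC = -18.4 kN, N_AB = -62.5 kN.
A_AB = 3288 mm².
A_BC = 622 mm².
δ_AB = -62500·468/(3288·93500) = -0.09515 mm
δ_BC = -18400·631/(622·69600) = -0.2682 mm
δ_CD = 20900·676/(1500·68400) = 0.1377 mm
δ = Σδ_i = -0.2257 mm.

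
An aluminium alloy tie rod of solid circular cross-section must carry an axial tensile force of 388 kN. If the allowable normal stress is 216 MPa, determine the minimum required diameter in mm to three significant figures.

47.8 mm

Required area A ≥ P/σ_allow = 388000/216 = 1796 mm².
For a solid circular section, d ≥ √(4A/π) = 47.82 mm.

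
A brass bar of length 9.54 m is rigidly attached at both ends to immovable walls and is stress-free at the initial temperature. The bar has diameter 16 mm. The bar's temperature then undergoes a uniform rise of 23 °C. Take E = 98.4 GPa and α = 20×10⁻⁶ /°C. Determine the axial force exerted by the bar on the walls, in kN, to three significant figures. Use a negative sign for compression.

-9.10 kN

Free thermal expansion αLΔT = 20e-6 · 9540 · 23 = 4.388 mm.
The walls impose strain ε = −(4.388)/9540 = -4.6000e-04; σ = Eε = 98400 · -4.6000e-04 = -45.26 MPa.
Wall reaction R = σ·A = -45.26·201.1 = -9101 N = -9.101 kN.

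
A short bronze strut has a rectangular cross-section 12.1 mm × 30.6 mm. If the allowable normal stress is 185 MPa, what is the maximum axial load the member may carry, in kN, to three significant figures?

A = 370.3 mm².
P_max = σ_allow · A = 185 · 370.3 = 68500 N = 68.5 kN.

68.5 kN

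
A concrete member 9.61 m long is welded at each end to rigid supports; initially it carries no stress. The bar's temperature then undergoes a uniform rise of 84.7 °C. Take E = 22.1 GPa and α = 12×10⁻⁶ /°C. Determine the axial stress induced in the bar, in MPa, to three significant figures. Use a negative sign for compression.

Free thermal expansion αLΔT = 12e-6 · 9610 · 84.7 = 9.768 mm.
The walls impose strain ε = −(9.768)/9610 = -1.0164e-03; σ = Eε = 22100 · -1.0164e-03 = -22.46 MPa.

-22.5 MPa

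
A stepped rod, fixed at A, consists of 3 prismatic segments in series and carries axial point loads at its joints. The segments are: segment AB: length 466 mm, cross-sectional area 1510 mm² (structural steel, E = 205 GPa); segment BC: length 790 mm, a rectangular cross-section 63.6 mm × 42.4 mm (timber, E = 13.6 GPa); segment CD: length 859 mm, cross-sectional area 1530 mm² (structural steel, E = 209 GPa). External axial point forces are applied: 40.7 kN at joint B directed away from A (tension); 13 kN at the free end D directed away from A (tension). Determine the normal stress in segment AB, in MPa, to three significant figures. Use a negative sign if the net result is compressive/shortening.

35.6 MPa

Internal axial forces (sectioning from the free end, tension +): N_CD = 13 kN, N_BC = 13 kN, N_AB = 53.7 kN.
σ_AB = N_AB/A_AB = 53700/1510 = 35.56 MPa.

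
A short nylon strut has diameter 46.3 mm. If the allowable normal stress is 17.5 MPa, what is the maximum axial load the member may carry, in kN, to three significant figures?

A = 1684 mm².
P_max = σ_allow · A = 17.5 · 1684 = 29460 N = 29.46 kN.

29.5 kN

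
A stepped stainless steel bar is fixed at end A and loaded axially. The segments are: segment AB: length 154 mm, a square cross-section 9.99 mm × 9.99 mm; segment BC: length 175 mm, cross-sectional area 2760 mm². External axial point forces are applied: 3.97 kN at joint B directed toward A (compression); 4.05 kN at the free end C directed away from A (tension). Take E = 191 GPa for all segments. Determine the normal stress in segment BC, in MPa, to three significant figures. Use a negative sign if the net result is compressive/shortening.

1.47 MPa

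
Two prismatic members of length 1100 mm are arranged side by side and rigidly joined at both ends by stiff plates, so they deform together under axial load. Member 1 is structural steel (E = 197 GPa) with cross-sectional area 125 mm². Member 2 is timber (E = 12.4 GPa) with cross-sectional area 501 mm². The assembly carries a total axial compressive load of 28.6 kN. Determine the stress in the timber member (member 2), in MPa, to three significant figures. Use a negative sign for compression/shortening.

Equal strain + equilibrium ⇒ each member carries load in proportion to AE: A₁E₁ = 24620000 N, A₂E₂ = 6212000 N, ΣAE = 30840000 N.
σ₂ = P·E₂/ΣAE = -28600·12400/30840000 = -11.5 MPa.

-11.5 MPa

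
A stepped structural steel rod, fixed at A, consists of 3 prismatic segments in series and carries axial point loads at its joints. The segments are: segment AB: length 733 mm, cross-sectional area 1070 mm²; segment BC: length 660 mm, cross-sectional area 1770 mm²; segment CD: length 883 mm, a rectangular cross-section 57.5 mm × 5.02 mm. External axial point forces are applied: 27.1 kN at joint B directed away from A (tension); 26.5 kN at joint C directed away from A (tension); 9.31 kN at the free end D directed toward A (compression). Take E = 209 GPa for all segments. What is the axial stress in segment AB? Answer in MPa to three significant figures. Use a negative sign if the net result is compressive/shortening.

Internal axial forces (sectioning from the free end, tension +): N_CD = -9.31 kN, N_BC = 17.19 kN, N_AB = 44.29 kN.
σ_AB = N_AB/A_AB = 44290/1070 = 41.39 MPa.

41.4 MPa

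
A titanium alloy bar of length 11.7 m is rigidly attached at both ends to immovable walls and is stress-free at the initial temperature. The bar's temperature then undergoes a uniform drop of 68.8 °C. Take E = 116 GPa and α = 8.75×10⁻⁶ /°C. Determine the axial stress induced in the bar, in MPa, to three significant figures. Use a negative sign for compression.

Free thermal expansion αLΔT = 8.75e-6 · 11700 · -68.8 = -7.043 mm.
The walls impose strain ε = −(-7.043)/11700 = 6.0200e-04; σ = Eε = 116000 · 6.0200e-04 = 69.83 MPa.

69.8 MPa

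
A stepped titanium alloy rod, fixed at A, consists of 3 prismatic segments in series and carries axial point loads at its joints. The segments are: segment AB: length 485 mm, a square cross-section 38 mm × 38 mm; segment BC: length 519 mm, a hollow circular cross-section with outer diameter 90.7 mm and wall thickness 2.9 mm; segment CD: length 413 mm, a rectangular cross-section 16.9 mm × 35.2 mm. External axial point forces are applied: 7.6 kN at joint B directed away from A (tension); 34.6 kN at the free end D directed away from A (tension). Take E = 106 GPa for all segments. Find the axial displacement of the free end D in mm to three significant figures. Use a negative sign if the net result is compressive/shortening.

0.572 mm

Internal axial forces (sectioning from the free end, tension +): N_CD = 34.6 kN, N_BC = 34.6 kN, N_AB = 42.2 kN.
A_AB = 1444 mm².
A_BC = 799.9 mm².
A_CD = 594.9 mm².
δ_AB = 42200·485/(1444·106000) = 0.1337 mm
δ_BC = 34600·519/(799.9·106000) = 0.2118 mm
δ_CD = 34600·413/(594.9·106000) = 0.2266 mm
δ = Σδ_i = 0.5721 mm.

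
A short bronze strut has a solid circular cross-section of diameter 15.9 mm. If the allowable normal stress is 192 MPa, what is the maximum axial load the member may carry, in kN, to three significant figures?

38.1 kN

A = 198.6 mm².
P_max = σ_allow · A = 192 · 198.6 = 38120 N = 38.12 kN.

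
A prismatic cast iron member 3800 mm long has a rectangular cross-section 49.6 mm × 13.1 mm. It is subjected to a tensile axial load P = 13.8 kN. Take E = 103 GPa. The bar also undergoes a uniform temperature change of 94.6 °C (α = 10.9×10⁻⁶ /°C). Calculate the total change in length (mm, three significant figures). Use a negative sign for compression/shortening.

4.70 mm

A = 649.8 mm².
δ_mech = NL/(AE) = 13800·3800/(649.8·103000) = 0.7836 mm.
δ_thermal = αLΔT = 10.9e-6·3800·94.6 = 3.918 mm.
δ = δ_mech + δ_thermal = 4.702 mm.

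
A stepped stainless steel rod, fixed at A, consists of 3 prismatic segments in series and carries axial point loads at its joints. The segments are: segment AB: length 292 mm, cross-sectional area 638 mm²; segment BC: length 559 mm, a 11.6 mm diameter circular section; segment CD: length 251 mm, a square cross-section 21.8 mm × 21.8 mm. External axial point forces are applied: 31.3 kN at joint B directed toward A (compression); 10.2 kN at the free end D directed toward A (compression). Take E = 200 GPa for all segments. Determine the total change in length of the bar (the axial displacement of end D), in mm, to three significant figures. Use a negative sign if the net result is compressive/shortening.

-0.392 mm

Internal axial forces (sectioning from the free end, tension +): N_CD = -10.2 kN, N_BC = -10.2 kN, N_AB = -41.5 kN.
A_BC = 105.7 mm².
A_CD = 475.2 mm².
δ_AB = -41500·292/(638·200000) = -0.09497 mm
δ_BC = -10200·559/(105.7·200000) = -0.2698 mm
δ_CD = -10200·251/(475.2·200000) = -0.02694 mm
δ = Σδ_i = -0.3917 mm.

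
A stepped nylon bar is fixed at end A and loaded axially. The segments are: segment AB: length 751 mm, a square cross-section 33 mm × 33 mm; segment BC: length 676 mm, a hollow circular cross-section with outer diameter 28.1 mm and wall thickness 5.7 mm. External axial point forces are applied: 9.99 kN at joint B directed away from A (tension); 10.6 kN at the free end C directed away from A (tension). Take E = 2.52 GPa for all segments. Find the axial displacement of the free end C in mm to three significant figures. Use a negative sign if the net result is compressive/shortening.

12.7 mm

Internal axial forces (sectioning from the free end, tension +): N_BC = 10.6 kN, N_AB = 20.59 kN.
A_AB = 1089 mm².
A_BC = 401.1 mm².
δ_AB = 20590·751/(1089·2520) = 5.635 mm
δ_BC = 10600·676/(401.1·2520) = 7.089 mm
δ = Σδ_i = 12.72 mm.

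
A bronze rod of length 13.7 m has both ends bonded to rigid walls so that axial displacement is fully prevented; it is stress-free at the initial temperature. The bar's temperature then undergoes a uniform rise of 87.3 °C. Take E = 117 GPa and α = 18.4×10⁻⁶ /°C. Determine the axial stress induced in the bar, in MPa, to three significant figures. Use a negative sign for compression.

Free thermal expansion αLΔT = 18.4e-6 · 13700 · 87.3 = 22.01 mm.
The walls impose strain ε = −(22.01)/13700 = -1.6063e-03; σ = Eε = 117000 · -1.6063e-03 = -187.9 MPa.

-188 MPa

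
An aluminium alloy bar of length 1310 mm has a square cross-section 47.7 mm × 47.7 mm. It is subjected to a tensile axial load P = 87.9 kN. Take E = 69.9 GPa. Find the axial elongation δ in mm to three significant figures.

0.724 mm

A = 2275 mm².
δ_mech = NL/(AE) = 87900·1310/(2275·69900) = 0.724 mm.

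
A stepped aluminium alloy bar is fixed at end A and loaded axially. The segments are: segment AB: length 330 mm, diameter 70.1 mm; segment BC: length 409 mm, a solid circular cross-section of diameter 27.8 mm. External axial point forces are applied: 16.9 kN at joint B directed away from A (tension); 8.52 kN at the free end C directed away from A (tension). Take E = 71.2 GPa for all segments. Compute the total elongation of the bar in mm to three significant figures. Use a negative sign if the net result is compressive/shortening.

0.111 mm

Internal axial forces (sectioning from the free end, tension +): N_BC = 8.52 kN, N_AB = 25.42 kN.
A_AB = 3859 mm².
A_BC = 607 mm².
δ_AB = 25420·330/(3859·71200) = 0.03053 mm
δ_BC = 8520·409/(607·71200) = 0.08063 mm
δ = Σδ_i = 0.1112 mm.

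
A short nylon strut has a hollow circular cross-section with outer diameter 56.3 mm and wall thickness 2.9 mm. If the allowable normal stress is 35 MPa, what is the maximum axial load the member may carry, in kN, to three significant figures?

17.0 kN

A = 486.5 mm².
P_max = σ_allow · A = 35 · 486.5 = 17030 N = 17.03 kN.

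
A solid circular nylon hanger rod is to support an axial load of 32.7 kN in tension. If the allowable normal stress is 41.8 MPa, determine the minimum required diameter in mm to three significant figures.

31.6 mm

Required area A ≥ P/σ_allow = 32700/41.8 = 782.3 mm².
For a solid circular section, d ≥ √(4A/π) = 31.56 mm.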